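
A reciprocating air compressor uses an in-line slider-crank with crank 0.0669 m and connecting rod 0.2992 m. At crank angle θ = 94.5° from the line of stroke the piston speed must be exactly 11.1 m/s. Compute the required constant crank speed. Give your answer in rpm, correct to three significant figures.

1620

For an in-line slider-crank, |v_piston| = rω|sinθ|·[1 + r cosθ/√(L² − r² sin²θ)].
With r = 0.0669 m, L = 0.2992 m, θ = 94.5°: the bracketed kinematic factor |dx/dθ| = 0.065494 m.
ω = v/|dx/dθ| = 11.1/0.065494 = 169.48 rad/s.
N = 60ω/(2π) = 1618.4 rpm.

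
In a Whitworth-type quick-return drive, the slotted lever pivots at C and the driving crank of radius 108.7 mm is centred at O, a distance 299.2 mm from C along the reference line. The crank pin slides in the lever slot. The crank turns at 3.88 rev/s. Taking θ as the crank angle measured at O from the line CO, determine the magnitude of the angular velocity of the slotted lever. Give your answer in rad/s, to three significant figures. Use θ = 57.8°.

5.22

ω = 24.38 rad/s (from 3.88 rev/s).
Crank pin A relative to C: A = (d + r cosθ, r sinθ); lever angle φ = atan2(r sinθ, d + r cosθ).
Differentiating tanφ: φ̇ = rω(d cosθ + r)/(d² + r² + 2dr cosθ).
d² + r² + 2dr cosθ = |CA|² = 0.135998 m²;  d cosθ + r = +0.26814 m.
|ω_lever| = |0.1087·24.38·+0.26814| / 0.135998 = 5.2247 rad/s.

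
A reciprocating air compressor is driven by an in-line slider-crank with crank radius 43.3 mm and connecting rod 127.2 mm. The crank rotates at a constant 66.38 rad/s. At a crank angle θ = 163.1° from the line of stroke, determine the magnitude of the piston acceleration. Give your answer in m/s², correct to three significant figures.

ω = 66.38 rad/s
x(θ) = r cosθ + √(L² − r² sin²θ); with ω constant, a = ω²·d²x/dθ².
d²x/dθ² = −r cosθ − r²(cos2θ)/√u − r⁴ sin²2θ/(4u^{3/2}),  u = L² − r² sin²θ = 0.0160214 m².
Substituting r = 0.0433 m, L = 0.1272 m, θ = 163.1°: d²x/dθ² = +0.028987 m.
a = ω²·d²x/dθ² = (66.38)²·(+0.028987) = +127.73 m/s²;  |a| = 127.73 m/s².

128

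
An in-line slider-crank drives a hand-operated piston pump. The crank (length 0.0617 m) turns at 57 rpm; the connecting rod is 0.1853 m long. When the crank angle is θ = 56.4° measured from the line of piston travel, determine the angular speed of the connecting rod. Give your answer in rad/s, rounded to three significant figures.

1.14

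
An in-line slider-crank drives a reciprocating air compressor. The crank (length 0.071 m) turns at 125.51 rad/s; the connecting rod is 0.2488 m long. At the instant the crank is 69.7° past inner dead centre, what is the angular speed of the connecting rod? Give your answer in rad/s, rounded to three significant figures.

12.9

ω = 125.5 rad/s
The rod makes angle φ with the slider axis where L sinφ = r sinθ; differentiating, L cosφ·φ̇ = r ω cosθ.
L cosφ = √(L² − r² sin²θ) = 0.23972 m.
|ω_rod| = r ω |cosθ| / √(L² − r² sin²θ) = 0.071·125.5·0.34694/0.23972 = 12.897 rad/s.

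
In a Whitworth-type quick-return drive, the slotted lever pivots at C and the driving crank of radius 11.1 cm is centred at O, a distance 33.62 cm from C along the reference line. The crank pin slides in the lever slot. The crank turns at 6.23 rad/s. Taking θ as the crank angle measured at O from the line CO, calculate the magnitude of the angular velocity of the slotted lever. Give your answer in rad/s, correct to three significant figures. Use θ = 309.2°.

ω = 6.23 rad/s
Crank pin A relative to C: A = (d + r cosθ, r sinθ); lever angle φ = atan2(r sinθ, d + r cosθ).
Differentiating tanφ: φ̇ = rω(d cosθ + r)/(d² + r² + 2dr cosθ).
d² + r² + 2dr cosθ = |CA|² = 0.172524 m²;  d cosθ + r = +0.32349 m.
|ω_lever| = |0.111·6.23·+0.32349| / 0.172524 = 1.2966 rad/s.

1.30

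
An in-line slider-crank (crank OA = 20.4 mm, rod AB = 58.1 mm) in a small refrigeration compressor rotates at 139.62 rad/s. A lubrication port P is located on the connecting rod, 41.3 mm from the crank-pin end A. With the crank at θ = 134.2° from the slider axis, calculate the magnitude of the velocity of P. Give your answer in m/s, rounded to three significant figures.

ω = 139.6 rad/s.  Crank-pin speed |V_A| = rω = 2.8482 m/s, perpendicular to OA.
Rod angle: sinφ = −(r/L) sinθ ⇒ φ = -14.579°; ω_rod = −rω cosθ/√(L²−r²sin²θ) = +35.314 rad/s.
V_P = V_A + ω_rod × AP, with AP = 0.0413 m along the rod.
Components: V_Px = −rω sinθ − a·ω_rod·sinφ = -1.6748 m/s;  V_Py = rω cosθ + a·ω_rod·cosφ = -0.57418 m/s.
|V_P| = √(V_Px² + V_Py²) = 1.7705 m/s.

1.77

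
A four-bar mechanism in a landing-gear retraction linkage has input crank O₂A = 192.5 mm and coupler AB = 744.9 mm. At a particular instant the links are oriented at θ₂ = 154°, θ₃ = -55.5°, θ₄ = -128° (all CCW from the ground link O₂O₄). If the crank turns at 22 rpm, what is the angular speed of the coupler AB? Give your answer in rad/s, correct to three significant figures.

ω₂ = 2.304 rad/s (from 22 rpm).
Differentiating the loop-closure r₂e^{iθ₂}+r₃e^{iθ₃}=r₁+r₄e^{iθ₄} gives r₂ω₂e^{iθ₂}+r₃ω₃e^{iθ₃}=r₄ω₄e^{iθ₄}.
Eliminating the other unknown: ω₃ = r₂ω₂ sin(θ₄−θ₂) / [r₃ sin(θ₃−θ₄)].
Numerator sine = +0.97815; denominator sine = +0.95372.
Result = 0.1925·2.304·(+0.97815) / (0.7449·(+0.95372)) = +0.61062 rad/s; magnitude 0.61062 rad/s.

0.611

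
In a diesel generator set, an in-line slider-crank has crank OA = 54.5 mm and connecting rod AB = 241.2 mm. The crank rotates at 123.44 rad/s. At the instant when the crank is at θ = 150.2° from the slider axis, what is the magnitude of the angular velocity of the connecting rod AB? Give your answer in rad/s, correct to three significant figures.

24.4

ω = 123.4 rad/s
The rod makes angle φ with the slider axis where L sinφ = r sinθ; differentiating, L cosφ·φ̇ = r ω cosθ.
L cosφ = √(L² − r² sin²θ) = 0.23967 m.
|ω_rod| = r ω |cosθ| / √(L² − r² sin²θ) = 0.0545·123.4·0.86777/0.23967 = 24.358 rad/s.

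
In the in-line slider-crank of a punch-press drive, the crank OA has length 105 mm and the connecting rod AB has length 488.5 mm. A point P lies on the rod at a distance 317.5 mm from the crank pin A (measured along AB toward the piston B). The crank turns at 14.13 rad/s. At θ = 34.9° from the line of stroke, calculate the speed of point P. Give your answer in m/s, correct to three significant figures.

ω = 14.13 rad/s.  Crank-pin speed |V_A| = rω = 1.4837 m/s, perpendicular to OA.
Rod angle: sinφ = −(r/L) sinθ ⇒ φ = -7.064°; ω_rod = −rω cosθ/√(L²−r²sin²θ) = -2.51 rad/s.
V_P = V_A + ω_rod × AP, with AP = 0.3175 m along the rod.
Components: V_Px = −rω sinθ − a·ω_rod·sinφ = -0.94687 m/s;  V_Py = rω cosθ + a·ω_rod·cosφ = +0.42595 m/s.
|V_P| = √(V_Px² + V_Py²) = 1.0383 m/s.

1.04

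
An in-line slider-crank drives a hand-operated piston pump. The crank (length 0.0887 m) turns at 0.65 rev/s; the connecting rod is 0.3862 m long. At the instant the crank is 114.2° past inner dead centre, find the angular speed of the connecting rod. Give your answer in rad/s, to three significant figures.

0.393

ω = 4.084 rad/s (converted from 0.65 rev/s).
The rod makes angle φ with the slider axis where L sinφ = r sinθ; differentiating, L cosφ·φ̇ = r ω cosθ.
L cosφ = √(L² − r² sin²θ) = 0.37763 m.
|ω_rod| = r ω |cosθ| / √(L² − r² sin²θ) = 0.0887·4.084·0.40992/0.37763 = 0.39323 rad/s.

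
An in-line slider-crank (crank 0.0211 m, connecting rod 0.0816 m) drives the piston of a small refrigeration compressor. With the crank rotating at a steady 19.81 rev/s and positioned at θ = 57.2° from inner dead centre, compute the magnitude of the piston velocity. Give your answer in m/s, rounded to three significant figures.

2.52

ω = 2π·19.8 = 124.5 rad/s
For an in-line slider-crank, x = r cosθ + √(L² − r² sin²θ), so v = −rω sinθ·[1 + r cosθ/√(L² − r² sin²θ)].
With r = 0.0211 m, L = 0.0816 m, θ = 57.2°: √(L² − r² sin²θ) = 0.079649 m.
v = −0.0211·124.5·0.84057·[1 + 0.0211·0.54171/0.079649] = -2.5244 m/s.
|v| = 2.5244 m/s.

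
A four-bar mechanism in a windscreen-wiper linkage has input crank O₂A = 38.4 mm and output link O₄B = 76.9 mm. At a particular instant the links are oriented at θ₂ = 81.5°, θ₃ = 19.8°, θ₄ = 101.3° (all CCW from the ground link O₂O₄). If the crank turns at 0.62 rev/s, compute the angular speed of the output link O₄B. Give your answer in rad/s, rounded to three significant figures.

ω₂ = 3.896 rad/s (from 0.62 rev/s).
Differentiating the loop-closure r₂e^{iθ₂}+r₃e^{iθ₃}=r₁+r₄e^{iθ₄} gives r₂ω₂e^{iθ₂}+r₃ω₃e^{iθ₃}=r₄ω₄e^{iθ₄}.
Eliminating the other unknown: ω₄ = r₂ω₂ sin(θ₂−θ₃) / [r₄ sin(θ₄−θ₃)].
Numerator sine = +0.88048; denominator sine = +0.98902.
Result = 0.0384·3.896·(+0.88048) / (0.0769·(+0.98902)) = +1.7318 rad/s; magnitude 1.7318 rad/s.

1.73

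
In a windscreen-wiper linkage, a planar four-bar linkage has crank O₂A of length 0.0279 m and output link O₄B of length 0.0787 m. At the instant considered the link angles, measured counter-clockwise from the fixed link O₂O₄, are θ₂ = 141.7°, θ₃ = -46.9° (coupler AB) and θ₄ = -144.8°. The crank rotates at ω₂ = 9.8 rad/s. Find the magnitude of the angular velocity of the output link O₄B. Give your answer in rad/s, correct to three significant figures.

ω₂ = 9.8 rad/s
Differentiating the loop-closure r₂e^{iθ₂}+r₃e^{iθ₃}=r₁+r₄e^{iθ₄} gives r₂ω₂e^{iθ₂}+r₃ω₃e^{iθ₃}=r₄ω₄e^{iθ₄}.
Eliminating the other unknown: ω₄ = r₂ω₂ sin(θ₂−θ₃) / [r₄ sin(θ₄−θ₃)].
Numerator sine = -0.14954; denominator sine = -0.99051.
Result = 0.0279·9.8·(-0.14954) / (0.0787·(-0.99051)) = +0.52449 rad/s; magnitude 0.52449 rad/s.

0.524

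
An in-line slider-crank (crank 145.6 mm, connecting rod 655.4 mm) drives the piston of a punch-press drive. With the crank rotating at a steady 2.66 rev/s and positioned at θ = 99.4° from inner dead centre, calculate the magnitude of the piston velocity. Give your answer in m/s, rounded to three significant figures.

2.31

ω = 2π·2.66 = 16.71 rad/s
For an in-line slider-crank, x = r cosθ + √(L² − r² sin²θ), so v = −rω sinθ·[1 + r cosθ/√(L² − r² sin²θ)].
With r = 0.1456 m, L = 0.6554 m, θ = 99.4°: √(L² − r² sin²θ) = 0.63946 m.
v = −0.1456·16.71·0.98657·[1 + 0.1456·-0.16333/0.63946] = -2.3115 m/s.
|v| = 2.3115 m/s.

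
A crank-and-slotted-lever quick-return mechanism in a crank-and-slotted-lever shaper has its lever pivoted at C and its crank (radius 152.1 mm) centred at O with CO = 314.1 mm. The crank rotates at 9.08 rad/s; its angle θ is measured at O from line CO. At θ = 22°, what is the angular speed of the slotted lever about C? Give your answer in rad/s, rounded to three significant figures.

ω = 9.08 rad/s
Crank pin A relative to C: A = (d + r cosθ, r sinθ); lever angle φ = atan2(r sinθ, d + r cosθ).
Differentiating tanφ: φ̇ = rω(d cosθ + r)/(d² + r² + 2dr cosθ).
d² + r² + 2dr cosθ = |CA|² = 0.210385 m²;  d cosθ + r = +0.44333 m.
|ω_lever| = |0.1521·9.08·+0.44333| / 0.210385 = 2.9102 rad/s.

2.91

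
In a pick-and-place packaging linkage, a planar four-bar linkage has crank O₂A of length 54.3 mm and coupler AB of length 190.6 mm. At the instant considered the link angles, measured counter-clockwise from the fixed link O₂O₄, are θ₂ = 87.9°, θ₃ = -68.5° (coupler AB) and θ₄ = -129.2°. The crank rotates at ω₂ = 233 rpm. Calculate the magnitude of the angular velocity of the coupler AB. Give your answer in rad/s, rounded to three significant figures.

ω₂ = 24.4 rad/s (from 233 rpm).
Differentiating the loop-closure r₂e^{iθ₂}+r₃e^{iθ₃}=r₁+r₄e^{iθ₄} gives r₂ω₂e^{iθ₂}+r₃ω₃e^{iθ₃}=r₄ω₄e^{iθ₄}.
Eliminating the other unknown: ω₃ = r₂ω₂ sin(θ₄−θ₂) / [r₃ sin(θ₃−θ₄)].
Numerator sine = +0.60321; denominator sine = +0.87207.
Result = 0.0543·24.4·(+0.60321) / (0.1906·(+0.87207)) = +4.8081 rad/s; magnitude 4.8081 rad/s.

4.81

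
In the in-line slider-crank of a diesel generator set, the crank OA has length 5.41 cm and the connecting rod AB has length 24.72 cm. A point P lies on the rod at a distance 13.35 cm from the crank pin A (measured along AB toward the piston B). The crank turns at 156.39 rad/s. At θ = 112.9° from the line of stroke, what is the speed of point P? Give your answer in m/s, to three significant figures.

7.58

ω = 156.4 rad/s.  Crank-pin speed |V_A| = rω = 8.4607 m/s, perpendicular to OA.
Rod angle: sinφ = −(r/L) sinθ ⇒ φ = -11.631°; ω_rod = −rω cosθ/√(L²−r²sin²θ) = +13.597 rad/s.
V_P = V_A + ω_rod × AP, with AP = 0.1335 m along the rod.
Components: V_Px = −rω sinθ − a·ω_rod·sinφ = -7.4279 m/s;  V_Py = rω cosθ + a·ω_rod·cosφ = -1.5143 m/s.
|V_P| = √(V_Px² + V_Py²) = 7.5807 m/s.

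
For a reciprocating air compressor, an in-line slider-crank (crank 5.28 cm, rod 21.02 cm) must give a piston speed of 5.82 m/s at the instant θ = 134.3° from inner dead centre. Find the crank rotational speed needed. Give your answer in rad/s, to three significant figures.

For an in-line slider-crank, |v_piston| = rω|sinθ|·[1 + r cosθ/√(L² − r² sin²θ)].
With r = 0.0528 m, L = 0.2102 m, θ = 134.3°: the bracketed kinematic factor |dx/dθ| = 0.031049 m.
ω = v/|dx/dθ| = 5.82/0.031049 = 187.44 rad/s.

187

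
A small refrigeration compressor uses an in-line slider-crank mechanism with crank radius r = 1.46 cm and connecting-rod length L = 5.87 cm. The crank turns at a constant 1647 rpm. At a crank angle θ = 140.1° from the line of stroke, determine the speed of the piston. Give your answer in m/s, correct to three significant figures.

ω = 2π·1647/60 = 172.5 rad/s
For an in-line slider-crank, x = r cosθ + √(L² − r² sin²θ), so v = −rω sinθ·[1 + r cosθ/√(L² − r² sin²θ)].
With r = 0.0146 m, L = 0.0587 m, θ = 140.1°: √(L² − r² sin²θ) = 0.057948 m.
v = −0.0146·172.5·0.64145·[1 + 0.0146·-0.76717/0.057948] = -1.303 m/s.
|v| = 1.303 m/s.

1.30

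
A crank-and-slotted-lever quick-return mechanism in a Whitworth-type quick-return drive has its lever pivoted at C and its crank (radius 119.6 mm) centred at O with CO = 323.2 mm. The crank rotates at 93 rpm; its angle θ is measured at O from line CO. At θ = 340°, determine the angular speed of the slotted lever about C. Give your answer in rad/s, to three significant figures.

2.58

ω = 9.739 rad/s (from 93 rpm).
Crank pin A relative to C: A = (d + r cosθ, r sinθ); lever angle φ = atan2(r sinθ, d + r cosθ).
Differentiating tanφ: φ̇ = rω(d cosθ + r)/(d² + r² + 2dr cosθ).
d² + r² + 2dr cosθ = |CA|² = 0.19141 m²;  d cosθ + r = +0.42331 m.
|ω_lever| = |0.1196·9.739·+0.42331| / 0.19141 = 2.5759 rad/s.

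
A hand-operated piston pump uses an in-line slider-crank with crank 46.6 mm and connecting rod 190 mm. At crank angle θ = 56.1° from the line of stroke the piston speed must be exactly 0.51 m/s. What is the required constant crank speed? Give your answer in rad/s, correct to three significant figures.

11.6

For an in-line slider-crank, |v_piston| = rω|sinθ|·[1 + r cosθ/√(L² − r² sin²θ)].
With r = 0.0466 m, L = 0.19 m, θ = 56.1°: the bracketed kinematic factor |dx/dθ| = 0.044083 m.
ω = v/|dx/dθ| = 0.51/0.044083 = 11.569 rad/s.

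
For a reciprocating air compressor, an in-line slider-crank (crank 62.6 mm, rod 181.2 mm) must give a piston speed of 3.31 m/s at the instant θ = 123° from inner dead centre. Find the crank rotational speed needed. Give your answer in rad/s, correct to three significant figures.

78.5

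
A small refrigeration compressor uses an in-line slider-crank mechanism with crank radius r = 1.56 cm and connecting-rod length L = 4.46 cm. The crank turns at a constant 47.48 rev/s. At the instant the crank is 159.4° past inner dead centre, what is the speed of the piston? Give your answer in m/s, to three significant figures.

1.10

ω = 2π·47.5 = 298.3 rad/s
For an in-line slider-crank, x = r cosθ + √(L² − r² sin²θ), so v = −rω sinθ·[1 + r cosθ/√(L² − r² sin²θ)].
With r = 0.0156 m, L = 0.0446 m, θ = 159.4°: √(L² − r² sin²θ) = 0.044261 m.
v = −0.0156·298.3·0.35184·[1 + 0.0156·-0.93606/0.044261] = -1.0972 m/s.
|v| = 1.0972 m/s.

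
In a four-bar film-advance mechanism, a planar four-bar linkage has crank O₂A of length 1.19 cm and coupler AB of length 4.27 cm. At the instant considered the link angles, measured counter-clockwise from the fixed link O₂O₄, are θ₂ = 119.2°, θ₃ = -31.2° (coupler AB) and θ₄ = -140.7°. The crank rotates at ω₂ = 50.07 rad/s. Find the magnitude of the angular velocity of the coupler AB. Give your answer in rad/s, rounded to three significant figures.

ω₂ = 50.07 rad/s
Differentiating the loop-closure r₂e^{iθ₂}+r₃e^{iθ₃}=r₁+r₄e^{iθ₄} gives r₂ω₂e^{iθ₂}+r₃ω₃e^{iθ₃}=r₄ω₄e^{iθ₄}.
Eliminating the other unknown: ω₃ = r₂ω₂ sin(θ₄−θ₂) / [r₃ sin(θ₃−θ₄)].
Numerator sine = +0.98450; denominator sine = +0.94264.
Result = 0.0119·50.07·(+0.98450) / (0.0427·(+0.94264)) = +14.574 rad/s; magnitude 14.574 rad/s.

14.6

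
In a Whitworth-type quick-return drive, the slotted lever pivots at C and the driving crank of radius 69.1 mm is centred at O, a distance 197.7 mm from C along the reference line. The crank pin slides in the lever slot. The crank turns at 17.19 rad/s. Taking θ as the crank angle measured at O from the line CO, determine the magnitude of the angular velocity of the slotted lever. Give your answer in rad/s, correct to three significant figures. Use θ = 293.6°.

3.21

ω = 17.19 rad/s
Crank pin A relative to C: A = (d + r cosθ, r sinθ); lever angle φ = atan2(r sinθ, d + r cosθ).
Differentiating tanφ: φ̇ = rω(d cosθ + r)/(d² + r² + 2dr cosθ).
d² + r² + 2dr cosθ = |CA|² = 0.0547985 m²;  d cosθ + r = +0.14825 m.
|ω_lever| = |0.0691·17.19·+0.14825| / 0.0547985 = 3.2135 rad/s.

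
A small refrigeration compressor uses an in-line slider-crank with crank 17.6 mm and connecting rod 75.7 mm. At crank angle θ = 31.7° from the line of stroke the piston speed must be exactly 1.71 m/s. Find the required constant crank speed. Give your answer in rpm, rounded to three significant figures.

1470

For an in-line slider-crank, |v_piston| = rω|sinθ|·[1 + r cosθ/√(L² − r² sin²θ)].
With r = 0.0176 m, L = 0.0757 m, θ = 31.7°: the bracketed kinematic factor |dx/dθ| = 0.011092 m.
ω = v/|dx/dθ| = 1.71/0.011092 = 154.17 rad/s.
N = 60ω/(2π) = 1472.2 rpm.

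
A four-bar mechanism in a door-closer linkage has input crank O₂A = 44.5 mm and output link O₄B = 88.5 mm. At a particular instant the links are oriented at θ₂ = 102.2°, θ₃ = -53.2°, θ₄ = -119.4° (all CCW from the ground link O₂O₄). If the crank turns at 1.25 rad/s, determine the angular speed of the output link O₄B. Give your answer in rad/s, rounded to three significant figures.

ω₂ = 1.25 rad/s
Differentiating the loop-closure r₂e^{iθ₂}+r₃e^{iθ₃}=r₁+r₄e^{iθ₄} gives r₂ω₂e^{iθ₂}+r₃ω₃e^{iθ₃}=r₄ω₄e^{iθ₄}.
Eliminating the other unknown: ω₄ = r₂ω₂ sin(θ₂−θ₃) / [r₄ sin(θ₄−θ₃)].
Numerator sine = +0.41628; denominator sine = -0.91496.
Result = 0.0445·1.25·(+0.41628) / (0.0885·(-0.91496)) = -0.28596 rad/s; magnitude 0.28596 rad/s.

0.286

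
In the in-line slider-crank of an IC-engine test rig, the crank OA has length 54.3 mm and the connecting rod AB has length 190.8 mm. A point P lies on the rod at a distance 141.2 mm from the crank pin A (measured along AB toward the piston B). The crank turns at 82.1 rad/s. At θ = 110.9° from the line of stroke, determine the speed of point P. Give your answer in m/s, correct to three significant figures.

3.86

ω = 82.1 rad/s.  Crank-pin speed |V_A| = rω = 4.458 m/s, perpendicular to OA.
Rod angle: sinφ = −(r/L) sinθ ⇒ φ = -15.418°; ω_rod = −rω cosθ/√(L²−r²sin²θ) = +8.6463 rad/s.
V_P = V_A + ω_rod × AP, with AP = 0.1412 m along the rod.
Components: V_Px = −rω sinθ − a·ω_rod·sinφ = -3.8401 m/s;  V_Py = rω cosθ + a·ω_rod·cosφ = -0.41342 m/s.
|V_P| = √(V_Px² + V_Py²) = 3.8623 m/s.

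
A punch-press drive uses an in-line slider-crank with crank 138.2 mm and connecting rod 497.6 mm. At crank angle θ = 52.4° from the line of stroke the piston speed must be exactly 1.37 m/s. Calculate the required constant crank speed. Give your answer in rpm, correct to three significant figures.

102

For an in-line slider-crank, |v_piston| = rω|sinθ|·[1 + r cosθ/√(L² − r² sin²θ)].
With r = 0.1382 m, L = 0.4976 m, θ = 52.4°: the bracketed kinematic factor |dx/dθ| = 0.12852 m.
ω = v/|dx/dθ| = 1.37/0.12852 = 10.66 rad/s.
N = 60ω/(2π) = 101.8 rpm.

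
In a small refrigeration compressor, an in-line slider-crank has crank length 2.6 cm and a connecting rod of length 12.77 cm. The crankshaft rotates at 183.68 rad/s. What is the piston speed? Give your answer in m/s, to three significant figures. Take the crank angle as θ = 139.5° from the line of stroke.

2.62

ω = 183.7 rad/s
For an in-line slider-crank, x = r cosθ + √(L² − r² sin²θ), so v = −rω sinθ·[1 + r cosθ/√(L² − r² sin²θ)].
With r = 0.026 m, L = 0.1277 m, θ = 139.5°: √(L² − r² sin²θ) = 0.12658 m.
v = −0.026·183.7·0.64945·[1 + 0.026·-0.76041/0.12658] = -2.6171 m/s.
|v| = 2.6171 m/s.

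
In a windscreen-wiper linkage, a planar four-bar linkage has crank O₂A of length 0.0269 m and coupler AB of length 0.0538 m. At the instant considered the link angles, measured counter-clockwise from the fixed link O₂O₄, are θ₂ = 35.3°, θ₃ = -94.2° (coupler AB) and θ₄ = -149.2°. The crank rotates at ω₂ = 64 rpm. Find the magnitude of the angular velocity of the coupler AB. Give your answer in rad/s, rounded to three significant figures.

0.321

ω₂ = 6.702 rad/s (from 64 rpm).
Differentiating the loop-closure r₂e^{iθ₂}+r₃e^{iθ₃}=r₁+r₄e^{iθ₄} gives r₂ω₂e^{iθ₂}+r₃ω₃e^{iθ₃}=r₄ω₄e^{iθ₄}.
Eliminating the other unknown: ω₃ = r₂ω₂ sin(θ₄−θ₂) / [r₃ sin(θ₃−θ₄)].
Numerator sine = +0.07846; denominator sine = +0.81915.
Result = 0.0269·6.702·(+0.07846) / (0.0538·(+0.81915)) = +0.32096 rad/s; magnitude 0.32096 rad/s.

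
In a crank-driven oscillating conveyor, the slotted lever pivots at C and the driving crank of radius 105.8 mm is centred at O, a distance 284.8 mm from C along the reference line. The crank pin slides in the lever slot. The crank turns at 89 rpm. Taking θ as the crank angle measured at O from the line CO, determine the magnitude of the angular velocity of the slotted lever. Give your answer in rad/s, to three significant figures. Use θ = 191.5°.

ω = 9.32 rad/s (from 89 rpm).
Crank pin A relative to C: A = (d + r cosθ, r sinθ); lever angle φ = atan2(r sinθ, d + r cosθ).
Differentiating tanφ: φ̇ = rω(d cosθ + r)/(d² + r² + 2dr cosθ).
d² + r² + 2dr cosθ = |CA|² = 0.0332508 m²;  d cosθ + r = -0.17328 m.
|ω_lever| = |0.1058·9.32·-0.17328| / 0.0332508 = 5.1387 rad/s.

5.14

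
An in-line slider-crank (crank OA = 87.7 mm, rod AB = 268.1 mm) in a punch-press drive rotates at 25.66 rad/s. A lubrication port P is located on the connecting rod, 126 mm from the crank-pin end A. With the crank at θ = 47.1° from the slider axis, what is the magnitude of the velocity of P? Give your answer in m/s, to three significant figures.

ω = 25.66 rad/s.  Crank-pin speed |V_A| = rω = 2.2504 m/s, perpendicular to OA.
Rod angle: sinφ = −(r/L) sinθ ⇒ φ = -13.865°; ω_rod = −rω cosθ/√(L²−r²sin²θ) = -5.8853 rad/s.
V_P = V_A + ω_rod × AP, with AP = 0.126 m along the rod.
Components: V_Px = −rω sinθ − a·ω_rod·sinφ = -1.8262 m/s;  V_Py = rω cosθ + a·ω_rod·cosφ = +0.81194 m/s.
|V_P| = √(V_Px² + V_Py²) = 1.9986 m/s.

2.00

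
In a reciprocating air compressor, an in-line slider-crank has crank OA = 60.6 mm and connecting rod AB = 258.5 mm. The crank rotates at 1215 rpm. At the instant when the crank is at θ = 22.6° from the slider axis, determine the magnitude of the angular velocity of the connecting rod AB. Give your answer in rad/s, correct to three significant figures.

27.6

ω = 127.2 rad/s (converted from 1215 rpm).
The rod makes angle φ with the slider axis where L sinφ = r sinθ; differentiating, L cosφ·φ̇ = r ω cosθ.
L cosφ = √(L² − r² sin²θ) = 0.25745 m.
|ω_rod| = r ω |cosθ| / √(L² − r² sin²θ) = 0.0606·127.2·0.92321/0.25745 = 27.649 rad/s.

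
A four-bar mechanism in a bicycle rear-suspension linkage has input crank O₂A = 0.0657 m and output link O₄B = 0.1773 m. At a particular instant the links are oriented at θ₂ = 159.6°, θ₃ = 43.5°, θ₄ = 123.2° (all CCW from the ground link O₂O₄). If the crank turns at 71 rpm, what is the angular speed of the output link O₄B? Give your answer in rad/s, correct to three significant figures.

2.51

ω₂ = 7.435 rad/s (from 71 rpm).
Differentiating the loop-closure r₂e^{iθ₂}+r₃e^{iθ₃}=r₁+r₄e^{iθ₄} gives r₂ω₂e^{iθ₂}+r₃ω₃e^{iθ₃}=r₄ω₄e^{iθ₄}.
Eliminating the other unknown: ω₄ = r₂ω₂ sin(θ₂−θ₃) / [r₄ sin(θ₄−θ₃)].
Numerator sine = +0.89803; denominator sine = +0.98389.
Result = 0.0657·7.435·(+0.89803) / (0.1773·(+0.98389)) = +2.5147 rad/s; magnitude 2.5147 rad/s.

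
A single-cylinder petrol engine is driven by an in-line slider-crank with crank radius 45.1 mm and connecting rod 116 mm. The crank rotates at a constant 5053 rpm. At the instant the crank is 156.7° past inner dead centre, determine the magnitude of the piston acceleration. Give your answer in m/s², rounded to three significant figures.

ω = 2π·5053/60 = 529.1 rad/s
x(θ) = r cosθ + √(L² − r² sin²θ); with ω constant, a = ω²·d²x/dθ².
d²x/dθ² = −r cosθ − r²(cos2θ)/√u − r⁴ sin²2θ/(4u^{3/2}),  u = L² − r² sin²θ = 0.0131378 m².
Substituting r = 0.0451 m, L = 0.116 m, θ = 156.7°: d²x/dθ² = +0.028867 m.
a = ω²·d²x/dθ² = (529.1)²·(+0.028867) = +8082.6 m/s²;  |a| = 8082.6 m/s².

8080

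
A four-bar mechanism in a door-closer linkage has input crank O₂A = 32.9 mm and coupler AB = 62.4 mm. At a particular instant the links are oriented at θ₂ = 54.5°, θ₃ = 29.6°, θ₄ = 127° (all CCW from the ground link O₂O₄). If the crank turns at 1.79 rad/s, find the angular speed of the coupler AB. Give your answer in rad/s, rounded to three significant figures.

0.908

ω₂ = 1.79 rad/s
Differentiating the loop-closure r₂e^{iθ₂}+r₃e^{iθ₃}=r₁+r₄e^{iθ₄} gives r₂ω₂e^{iθ₂}+r₃ω₃e^{iθ₃}=r₄ω₄e^{iθ₄}.
Eliminating the other unknown: ω₃ = r₂ω₂ sin(θ₄−θ₂) / [r₃ sin(θ₃−θ₄)].
Numerator sine = +0.95372; denominator sine = -0.99167.
Result = 0.0329·1.79·(+0.95372) / (0.0624·(-0.99167)) = -0.90765 rad/s; magnitude 0.90765 rad/s.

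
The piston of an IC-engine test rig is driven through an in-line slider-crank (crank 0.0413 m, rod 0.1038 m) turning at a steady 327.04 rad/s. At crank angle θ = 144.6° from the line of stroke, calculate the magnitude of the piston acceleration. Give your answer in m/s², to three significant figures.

2940

ω = 327 rad/s
x(θ) = r cosθ + √(L² − r² sin²θ); with ω constant, a = ω²·d²x/dθ².
d²x/dθ² = −r cosθ − r²(cos2θ)/√u − r⁴ sin²2θ/(4u^{3/2}),  u = L² − r² sin²θ = 0.0102021 m².
Substituting r = 0.0413 m, L = 0.1038 m, θ = 144.6°: d²x/dθ² = +0.027482 m.
a = ω²·d²x/dθ² = (327)²·(+0.027482) = +2939.3 m/s²;  |a| = 2939.3 m/s².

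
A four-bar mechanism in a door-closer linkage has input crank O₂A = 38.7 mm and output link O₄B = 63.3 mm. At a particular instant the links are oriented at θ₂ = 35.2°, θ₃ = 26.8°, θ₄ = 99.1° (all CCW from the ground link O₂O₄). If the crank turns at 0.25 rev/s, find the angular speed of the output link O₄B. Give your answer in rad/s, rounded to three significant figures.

0.147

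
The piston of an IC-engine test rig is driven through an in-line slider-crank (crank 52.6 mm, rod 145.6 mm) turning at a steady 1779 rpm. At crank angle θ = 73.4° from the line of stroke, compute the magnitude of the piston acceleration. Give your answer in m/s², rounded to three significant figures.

58.9

ω = 2π·1779/60 = 186.3 rad/s
x(θ) = r cosθ + √(L² − r² sin²θ); with ω constant, a = ω²·d²x/dθ².
d²x/dθ² = −r cosθ − r²(cos2θ)/√u − r⁴ sin²2θ/(4u^{3/2}),  u = L² − r² sin²θ = 0.0186584 m².
Substituting r = 0.0526 m, L = 0.1456 m, θ = 73.4°: d²x/dθ² = +0.0016964 m.
a = ω²·d²x/dθ² = (186.3)²·(+0.0016964) = +58.876 m/s²;  |a| = 58.876 m/s².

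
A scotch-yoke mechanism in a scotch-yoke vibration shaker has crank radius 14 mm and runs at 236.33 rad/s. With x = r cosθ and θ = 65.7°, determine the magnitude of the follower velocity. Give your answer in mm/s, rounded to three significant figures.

ω = 236.3 rad/s
x = r cosθ ⇒ ẋ = −rω sinθ.
|v| = rω|sinθ| = 0.014·236.3·|sin 65.7°| = 3.0155 m/s = 3015.5 mm/s.

3020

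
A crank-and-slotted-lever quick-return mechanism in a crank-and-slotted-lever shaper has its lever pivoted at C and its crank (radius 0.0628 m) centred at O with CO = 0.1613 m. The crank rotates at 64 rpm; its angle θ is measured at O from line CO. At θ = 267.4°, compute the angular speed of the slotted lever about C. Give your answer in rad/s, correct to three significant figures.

0.804

ω = 6.702 rad/s (from 64 rpm).
Crank pin A relative to C: A = (d + r cosθ, r sinθ); lever angle φ = atan2(r sinθ, d + r cosθ).
Differentiating tanφ: φ̇ = rω(d cosθ + r)/(d² + r² + 2dr cosθ).
d² + r² + 2dr cosθ = |CA|² = 0.0290425 m²;  d cosθ + r = +0.055483 m.
|ω_lever| = |0.0628·6.702·+0.055483| / 0.0290425 = 0.80407 rad/s.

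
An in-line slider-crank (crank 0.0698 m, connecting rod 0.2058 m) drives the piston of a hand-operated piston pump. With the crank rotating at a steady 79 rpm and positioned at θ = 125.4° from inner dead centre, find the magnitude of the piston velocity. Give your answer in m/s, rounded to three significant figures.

0.374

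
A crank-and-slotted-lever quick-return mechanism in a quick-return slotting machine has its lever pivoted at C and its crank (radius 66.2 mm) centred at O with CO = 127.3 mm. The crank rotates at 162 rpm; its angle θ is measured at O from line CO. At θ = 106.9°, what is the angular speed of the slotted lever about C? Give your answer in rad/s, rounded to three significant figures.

2.09

ω = 16.96 rad/s (from 162 rpm).
Crank pin A relative to C: A = (d + r cosθ, r sinθ); lever angle φ = atan2(r sinθ, d + r cosθ).
Differentiating tanφ: φ̇ = rω(d cosθ + r)/(d² + r² + 2dr cosθ).
d² + r² + 2dr cosθ = |CA|² = 0.0156881 m²;  d cosθ + r = +0.029194 m.
|ω_lever| = |0.0662·16.96·+0.029194| / 0.0156881 = 2.0899 rad/s.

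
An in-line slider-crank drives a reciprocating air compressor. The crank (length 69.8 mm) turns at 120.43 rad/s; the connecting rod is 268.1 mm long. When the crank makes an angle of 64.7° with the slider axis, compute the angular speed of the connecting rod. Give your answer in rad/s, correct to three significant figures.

13.8

ω = 120.4 rad/s
The rod makes angle φ with the slider axis where L sinφ = r sinθ; differentiating, L cosφ·φ̇ = r ω cosθ.
L cosφ = √(L² − r² sin²θ) = 0.26057 m.
|ω_rod| = r ω |cosθ| / √(L² − r² sin²θ) = 0.0698·120.4·0.42736/0.26057 = 13.787 rad/s.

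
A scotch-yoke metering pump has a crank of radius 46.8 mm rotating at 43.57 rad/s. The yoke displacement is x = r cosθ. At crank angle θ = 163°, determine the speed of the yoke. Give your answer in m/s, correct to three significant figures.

0.596

ω = 43.57 rad/s
x = r cosθ ⇒ ẋ = −rω sinθ.
|v| = rω|sinθ| = 0.0468·43.57·|sin 163°| = 0.59617 m/s.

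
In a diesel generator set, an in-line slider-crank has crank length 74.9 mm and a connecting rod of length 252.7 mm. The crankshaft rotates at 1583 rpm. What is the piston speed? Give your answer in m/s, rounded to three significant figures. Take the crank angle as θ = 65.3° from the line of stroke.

ω = 2π·1583/60 = 165.8 rad/s
For an in-line slider-crank, x = r cosθ + √(L² − r² sin²θ), so v = −rω sinθ·[1 + r cosθ/√(L² − r² sin²θ)].
With r = 0.0749 m, L = 0.2527 m, θ = 65.3°: √(L² − r² sin²θ) = 0.24337 m.
v = −0.0749·165.8·0.90851·[1 + 0.0749·0.41787/0.24337] = -12.731 m/s.
|v| = 12.731 m/s.

12.7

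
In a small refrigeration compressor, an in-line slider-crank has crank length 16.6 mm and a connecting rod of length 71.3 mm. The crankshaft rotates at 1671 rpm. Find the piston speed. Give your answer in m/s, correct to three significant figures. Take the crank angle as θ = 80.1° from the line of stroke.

ω = 2π·1671/60 = 175 rad/s
For an in-line slider-crank, x = r cosθ + √(L² − r² sin²θ), so v = −rω sinθ·[1 + r cosθ/√(L² − r² sin²θ)].
With r = 0.0166 m, L = 0.0713 m, θ = 80.1°: √(L² − r² sin²θ) = 0.069399 m.
v = −0.0166·175·0.98511·[1 + 0.0166·0.17193/0.069399] = -2.9792 m/s.
|v| = 2.9792 m/s.

2.98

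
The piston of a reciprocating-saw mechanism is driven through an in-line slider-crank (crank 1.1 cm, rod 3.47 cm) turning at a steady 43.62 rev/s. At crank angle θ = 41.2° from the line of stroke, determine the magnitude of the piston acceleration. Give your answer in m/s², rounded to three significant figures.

ω = 2π·43.6 = 274.1 rad/s
x(θ) = r cosθ + √(L² − r² sin²θ); with ω constant, a = ω²·d²x/dθ².
d²x/dθ² = −r cosθ − r²(cos2θ)/√u − r⁴ sin²2θ/(4u^{3/2}),  u = L² − r² sin²θ = 0.00115159 m².
Substituting r = 0.011 m, L = 0.0347 m, θ = 41.2°: d²x/dθ² = -0.0088402 m.
a = ω²·d²x/dθ² = (274.1)²·(-0.0088402) = -664.04 m/s²;  |a| = 664.04 m/s².

664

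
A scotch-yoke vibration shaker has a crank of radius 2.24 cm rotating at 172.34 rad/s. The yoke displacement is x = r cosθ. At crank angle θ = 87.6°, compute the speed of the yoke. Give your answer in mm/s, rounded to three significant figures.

3860

ω = 172.3 rad/s
x = r cosθ ⇒ ẋ = −rω sinθ.
|v| = rω|sinθ| = 0.0224·172.3·|sin 87.6°| = 3.857 m/s = 3857 mm/s.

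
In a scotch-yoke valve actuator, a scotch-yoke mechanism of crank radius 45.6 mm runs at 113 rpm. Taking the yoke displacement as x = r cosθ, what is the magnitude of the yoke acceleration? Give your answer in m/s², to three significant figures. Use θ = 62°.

ω = 11.83 rad/s (from 113 rpm).
x = r cosθ ⇒ ẍ = −rω² cosθ (ω constant).
|a| = rω²|cosθ| = 0.0456·(11.83)²·|cos 62°| = 2.9977 m/s².

3.00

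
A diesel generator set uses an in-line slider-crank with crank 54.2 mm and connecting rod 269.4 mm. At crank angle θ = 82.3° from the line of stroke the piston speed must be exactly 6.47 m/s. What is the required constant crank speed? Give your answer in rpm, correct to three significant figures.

1120

For an in-line slider-crank, |v_piston| = rω|sinθ|·[1 + r cosθ/√(L² − r² sin²θ)].
With r = 0.0542 m, L = 0.2694 m, θ = 82.3°: the bracketed kinematic factor |dx/dθ| = 0.055189 m.
ω = v/|dx/dθ| = 6.47/0.055189 = 117.23 rad/s.
N = 60ω/(2π) = 1119.5 rpm.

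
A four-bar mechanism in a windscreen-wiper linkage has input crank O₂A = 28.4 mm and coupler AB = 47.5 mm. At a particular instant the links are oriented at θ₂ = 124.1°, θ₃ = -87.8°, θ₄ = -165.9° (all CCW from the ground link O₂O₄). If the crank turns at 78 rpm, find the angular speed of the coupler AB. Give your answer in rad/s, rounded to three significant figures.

4.69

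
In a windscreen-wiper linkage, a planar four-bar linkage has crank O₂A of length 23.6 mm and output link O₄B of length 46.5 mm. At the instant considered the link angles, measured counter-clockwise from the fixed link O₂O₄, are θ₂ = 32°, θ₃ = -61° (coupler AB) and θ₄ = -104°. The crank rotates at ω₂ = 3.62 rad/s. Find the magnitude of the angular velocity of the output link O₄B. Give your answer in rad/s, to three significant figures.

2.69

ω₂ = 3.62 rad/s
Differentiating the loop-closure r₂e^{iθ₂}+r₃e^{iθ₃}=r₁+r₄e^{iθ₄} gives r₂ω₂e^{iθ₂}+r₃ω₃e^{iθ₃}=r₄ω₄e^{iθ₄}.
Eliminating the other unknown: ω₄ = r₂ω₂ sin(θ₂−θ₃) / [r₄ sin(θ₄−θ₃)].
Numerator sine = +0.99863; denominator sine = -0.68200.
Result = 0.0236·3.62·(+0.99863) / (0.0465·(-0.68200)) = -2.6902 rad/s; magnitude 2.6902 rad/s.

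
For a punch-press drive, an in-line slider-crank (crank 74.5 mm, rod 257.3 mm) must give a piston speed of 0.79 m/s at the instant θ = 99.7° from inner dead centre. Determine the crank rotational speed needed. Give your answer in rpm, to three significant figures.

108

For an in-line slider-crank, |v_piston| = rω|sinθ|·[1 + r cosθ/√(L² − r² sin²θ)].
With r = 0.0745 m, L = 0.2573 m, θ = 99.7°: the bracketed kinematic factor |dx/dθ| = 0.069697 m.
ω = v/|dx/dθ| = 0.79/0.069697 = 11.335 rad/s.
N = 60ω/(2π) = 108.24 rpm.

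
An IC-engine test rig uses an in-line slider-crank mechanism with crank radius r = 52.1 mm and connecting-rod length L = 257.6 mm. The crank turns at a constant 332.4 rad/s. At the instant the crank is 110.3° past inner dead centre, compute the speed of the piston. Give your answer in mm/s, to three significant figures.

ω = 332.4 rad/s
For an in-line slider-crank, x = r cosθ + √(L² − r² sin²θ), so v = −rω sinθ·[1 + r cosθ/√(L² − r² sin²θ)].
With r = 0.0521 m, L = 0.2576 m, θ = 110.3°: √(L² − r² sin²θ) = 0.25292 m.
v = −0.0521·332.4·0.93789·[1 + 0.0521·-0.34694/0.25292] = -15.082 m/s.
|v| = 15.082 m/s = 15082 mm/s.

15100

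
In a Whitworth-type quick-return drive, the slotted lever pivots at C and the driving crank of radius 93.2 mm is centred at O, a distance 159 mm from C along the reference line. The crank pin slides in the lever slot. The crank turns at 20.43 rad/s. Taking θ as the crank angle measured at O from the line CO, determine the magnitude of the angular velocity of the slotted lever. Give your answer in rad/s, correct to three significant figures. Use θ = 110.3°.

ω = 20.43 rad/s
Crank pin A relative to C: A = (d + r cosθ, r sinθ); lever angle φ = atan2(r sinθ, d + r cosθ).
Differentiating tanφ: φ̇ = rω(d cosθ + r)/(d² + r² + 2dr cosθ).
d² + r² + 2dr cosθ = |CA|² = 0.0236849 m²;  d cosθ + r = +0.038037 m.
|ω_lever| = |0.0932·20.43·+0.038037| / 0.0236849 = 3.0579 rad/s.

3.06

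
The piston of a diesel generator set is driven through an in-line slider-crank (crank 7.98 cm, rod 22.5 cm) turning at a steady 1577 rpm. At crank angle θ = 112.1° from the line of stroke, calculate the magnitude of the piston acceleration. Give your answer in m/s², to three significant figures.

1390

ω = 2π·1577/60 = 165.1 rad/s
x(θ) = r cosθ + √(L² − r² sin²θ); with ω constant, a = ω²·d²x/dθ².
d²x/dθ² = −r cosθ − r²(cos2θ)/√u − r⁴ sin²2θ/(4u^{3/2}),  u = L² − r² sin²θ = 0.0451583 m².
Substituting r = 0.0798 m, L = 0.225 m, θ = 112.1°: d²x/dθ² = +0.050993 m.
a = ω²·d²x/dθ² = (165.1)²·(+0.050993) = +1390.7 m/s²;  |a| = 1390.7 m/s².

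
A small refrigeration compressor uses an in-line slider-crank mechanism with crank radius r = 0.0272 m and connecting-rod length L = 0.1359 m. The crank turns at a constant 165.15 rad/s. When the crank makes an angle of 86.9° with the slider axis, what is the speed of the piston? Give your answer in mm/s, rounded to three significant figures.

ω = 165.2 rad/s
For an in-line slider-crank, x = r cosθ + √(L² − r² sin²θ), so v = −rω sinθ·[1 + r cosθ/√(L² − r² sin²θ)].
With r = 0.0272 m, L = 0.1359 m, θ = 86.9°: √(L² − r² sin²θ) = 0.13316 m.
v = −0.0272·165.2·0.99854·[1 + 0.0272·0.05408/0.13316] = -4.5351 m/s.
|v| = 4.5351 m/s = 4535.1 mm/s.

4540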